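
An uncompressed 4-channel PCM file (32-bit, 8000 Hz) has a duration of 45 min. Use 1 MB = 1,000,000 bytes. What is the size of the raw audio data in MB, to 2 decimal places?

345.60 MB

Duration = 45 min = 2,700 s.
Bytes = 8,000 samples/s × 2,700 s × 4 bytes/sample × 4 ch = 345,600,000 bytes.
345,600,000 / 1,000,000 = 345.60 MB.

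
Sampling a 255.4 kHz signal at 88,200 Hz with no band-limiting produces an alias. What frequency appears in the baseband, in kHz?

9.2 kHz

Nyquist = 88,200/2 = 44,100 Hz; 255,400 Hz exceeds it.
Alias = |255,400 − 3×88,200| = |255,400 − 264,600| = 9,200 Hz = 9.2 kHz.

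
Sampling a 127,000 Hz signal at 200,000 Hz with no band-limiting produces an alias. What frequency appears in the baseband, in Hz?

Nyquist = 200,000/2 = 100,000 Hz; 127,000 Hz exceeds it.
Alias = |127,000 − 1×200,000| = |127,000 − 200,000| = 73,000 Hz.

73,000 Hz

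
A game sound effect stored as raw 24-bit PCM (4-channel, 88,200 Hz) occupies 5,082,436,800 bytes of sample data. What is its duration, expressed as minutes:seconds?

Byte rate = 88,200 × 3 × 4 = 1,058,400 bytes/s.
Duration = 5,082,436,800 / 1,058,400 = 4,802 s.
4,802 s = 80:02.

80:02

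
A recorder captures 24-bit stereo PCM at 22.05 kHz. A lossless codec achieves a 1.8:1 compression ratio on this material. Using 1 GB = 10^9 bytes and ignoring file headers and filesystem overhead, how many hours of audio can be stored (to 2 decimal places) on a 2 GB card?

Uncompressed byte rate = 22,050 × 3 × 2 = 132,300 bytes/s.
After 1.8:1 compression, effective rate ≈ 73500 bytes/s.
Capacity = 2 × 1,000,000,000 = 2,000,000,000 bytes.
2,000,000,000 / effective rate ≈ 27210.88 s → 7.56 hours.

7.56 hours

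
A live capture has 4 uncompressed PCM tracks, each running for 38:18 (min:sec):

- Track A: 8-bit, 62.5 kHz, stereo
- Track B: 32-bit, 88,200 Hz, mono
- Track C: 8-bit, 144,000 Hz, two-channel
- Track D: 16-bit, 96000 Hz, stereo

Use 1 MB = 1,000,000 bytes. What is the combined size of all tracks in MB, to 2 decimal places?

38:18 (min:sec) = 2,298 s.
Track A: 62,500 × 2,298 × 1 × 2 = 287,250,000 bytes.
Track B: 88,200 × 2,298 × 4 × 1 = 810,734,400 bytes.
Track C: 144,000 × 2,298 × 1 × 2 = 661,824,000 bytes.
Track D: 96,000 × 2,298 × 2 × 2 = 882,432,000 bytes.
Total = 2,642,240,400 bytes = 2642.24 MB.

2642.24 MB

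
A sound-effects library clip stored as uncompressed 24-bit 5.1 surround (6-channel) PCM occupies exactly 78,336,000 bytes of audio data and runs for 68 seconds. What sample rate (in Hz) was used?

Bytes = sample_rate × seconds × bytes_per_sample × channels.
sample_rate = 78,336,000 / (68 × 3 × 6) = 78,336,000 / 1,224 = 64,000 Hz.

64,000 Hz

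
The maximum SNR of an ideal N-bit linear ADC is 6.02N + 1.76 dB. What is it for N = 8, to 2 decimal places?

6.02 × 8 + 1.76 = 49.92 dB.

49.92 dB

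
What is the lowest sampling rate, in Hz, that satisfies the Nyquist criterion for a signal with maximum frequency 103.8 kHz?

207,600 Hz

Minimum sample rate = 2 × 103,800 Hz = 207,600 Hz.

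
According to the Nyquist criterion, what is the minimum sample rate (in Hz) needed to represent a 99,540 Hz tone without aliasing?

199,080 Hz

Minimum sample rate = 2 × 99,540 Hz = 199,080 Hz.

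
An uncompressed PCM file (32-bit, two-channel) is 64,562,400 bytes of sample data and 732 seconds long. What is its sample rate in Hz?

11,025 Hz

Bytes = sample_rate × seconds × bytes_per_sample × channels.
sample_rate = 64,562,400 / (732 × 4 × 2) = 64,562,400 / 5,856 = 11,025 Hz.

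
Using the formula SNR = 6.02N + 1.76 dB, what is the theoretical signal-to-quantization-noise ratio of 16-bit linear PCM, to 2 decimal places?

98.08 dB

6.02 × 16 + 1.76 = 98.08 dB.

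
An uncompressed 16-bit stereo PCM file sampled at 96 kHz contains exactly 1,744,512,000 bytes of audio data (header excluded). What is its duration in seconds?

Byte rate = 96,000 × 2 × 2 = 384,000 bytes/s.
Duration = 1,744,512,000 / 384,000 = 4,543 s.

4,543 seconds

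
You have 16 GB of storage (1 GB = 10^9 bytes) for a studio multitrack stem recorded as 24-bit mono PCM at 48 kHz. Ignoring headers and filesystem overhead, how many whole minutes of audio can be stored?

1,851 minutes

Uncompressed byte rate = 48,000 × 3 × 1 = 144,000 bytes/s.
Capacity = 16 × 1,000,000,000 = 16,000,000,000 bytes.
16,000,000,000 / 144,000 ≈ 111111.11 s → 1,851 minutes.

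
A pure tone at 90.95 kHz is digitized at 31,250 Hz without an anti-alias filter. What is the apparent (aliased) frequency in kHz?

2.8 kHz

Nyquist = 31,250/2 = 15,625 Hz; 90,950 Hz exceeds it.
Alias = |90,950 − 3×31,250| = |90,950 − 93,750| = 2,800 Hz = 2.8 kHz.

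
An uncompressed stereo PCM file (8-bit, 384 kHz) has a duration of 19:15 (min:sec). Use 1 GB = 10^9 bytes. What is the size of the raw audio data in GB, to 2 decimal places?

0.89 GB

Duration = 19:15 (min:sec) = 1,155 s.
Bytes = 384,000 samples/s × 1,155 s × 1 bytes/sample × 2 ch = 887,040,000 bytes.
887,040,000 / 1,000,000,000 = 0.89 GB.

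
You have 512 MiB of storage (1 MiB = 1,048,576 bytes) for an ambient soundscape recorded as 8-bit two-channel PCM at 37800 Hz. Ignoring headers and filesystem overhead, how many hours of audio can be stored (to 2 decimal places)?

1.97 hours

Uncompressed byte rate = 37,800 × 1 × 2 = 75,600 bytes/s.
Capacity = 512 × 1,048,576 = 536,870,912 bytes.
536,870,912 / 75,600 ≈ 7101.47 s → 1.97 hours.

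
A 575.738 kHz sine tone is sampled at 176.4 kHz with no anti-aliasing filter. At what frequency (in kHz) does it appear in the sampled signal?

46.538 kHz

Nyquist = 176,400/2 = 88,200 Hz; 575,738 Hz exceeds it.
Alias = |575,738 − 3×176,400| = |575,738 − 529,200| = 46,538 Hz = 46.538 kHz.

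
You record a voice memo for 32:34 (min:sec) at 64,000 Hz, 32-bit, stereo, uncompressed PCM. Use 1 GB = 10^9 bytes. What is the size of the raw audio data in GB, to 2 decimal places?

Duration = 32:34 (min:sec) = 1,954 s.
Bytes = 64,000 samples/s × 1,954 s × 4 bytes/sample × 2 ch = 1,000,448,000 bytes.
1,000,448,000 / 1,000,000,000 = 1.00 GB.

1.00 GB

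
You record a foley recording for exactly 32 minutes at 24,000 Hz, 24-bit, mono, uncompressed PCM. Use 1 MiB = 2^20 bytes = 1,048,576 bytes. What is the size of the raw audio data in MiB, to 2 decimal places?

Duration = exactly 32 minutes = 1,920 s.
Bytes = 24,000 samples/s × 1,920 s × 3 bytes/sample × 1 ch = 138,240,000 bytes.
138,240,000 / 1,048,576 = 131.84 MiB.

131.84 MiB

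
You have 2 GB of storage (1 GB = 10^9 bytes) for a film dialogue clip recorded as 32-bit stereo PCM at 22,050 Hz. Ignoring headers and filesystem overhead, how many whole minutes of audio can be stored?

188 minutes

Uncompressed byte rate = 22,050 × 4 × 2 = 176,400 bytes/s.
Capacity = 2 × 1,000,000,000 = 2,000,000,000 bytes.
2,000,000,000 / 176,400 ≈ 11337.87 s → 188 minutes.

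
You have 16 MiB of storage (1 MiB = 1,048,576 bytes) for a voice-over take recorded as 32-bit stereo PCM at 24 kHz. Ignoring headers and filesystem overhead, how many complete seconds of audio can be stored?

Uncompressed byte rate = 24,000 × 4 × 2 = 192,000 bytes/s.
Capacity = 16 × 1,048,576 = 16,777,216 bytes.
16,777,216 / 192,000 ≈ 87.38 s → 87 seconds.

87 seconds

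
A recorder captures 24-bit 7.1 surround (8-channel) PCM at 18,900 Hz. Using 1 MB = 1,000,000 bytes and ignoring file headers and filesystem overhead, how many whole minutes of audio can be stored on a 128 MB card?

Uncompressed byte rate = 18,900 × 3 × 8 = 453,600 bytes/s.
Capacity = 128 × 1,000,000 = 128,000,000 bytes.
128,000,000 / 453,600 ≈ 282.19 s → 4 minutes.

4 minutes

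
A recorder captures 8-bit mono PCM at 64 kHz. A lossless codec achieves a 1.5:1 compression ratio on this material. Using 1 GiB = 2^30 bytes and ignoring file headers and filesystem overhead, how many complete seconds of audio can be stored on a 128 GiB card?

Uncompressed byte rate = 64,000 × 1 × 1 = 64,000 bytes/s.
After 1.5:1 compression, effective rate ≈ 42666.67 bytes/s.
Capacity = 128 × 1,073,741,824 = 137,438,953,472 bytes.
137,438,953,472 / effective rate ≈ 3221225.47 s → 3,221,225 seconds.

3,221,225 seconds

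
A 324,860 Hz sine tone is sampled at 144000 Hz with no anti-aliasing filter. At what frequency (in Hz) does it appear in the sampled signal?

Nyquist = 144,000/2 = 72,000 Hz; 324,860 Hz exceeds it.
Alias = |324,860 − 2×144,000| = |324,860 − 288,000| = 36,860 Hz.

36,860 Hz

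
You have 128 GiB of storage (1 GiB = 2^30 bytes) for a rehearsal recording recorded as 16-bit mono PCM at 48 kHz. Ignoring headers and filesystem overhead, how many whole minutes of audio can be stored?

Uncompressed byte rate = 48,000 × 2 × 1 = 96,000 bytes/s.
Capacity = 128 × 1,073,741,824 = 137,438,953,472 bytes.
137,438,953,472 / 96,000 ≈ 1431655.77 s → 23,860 minutes.

23,860 minutes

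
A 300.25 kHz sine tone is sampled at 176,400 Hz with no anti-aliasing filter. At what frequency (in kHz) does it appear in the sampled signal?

52.55 kHz

Nyquist = 176,400/2 = 88,200 Hz; 300,250 Hz exceeds it.
Alias = |300,250 − 2×176,400| = |300,250 − 352,800| = 52,550 Hz = 52.55 kHz.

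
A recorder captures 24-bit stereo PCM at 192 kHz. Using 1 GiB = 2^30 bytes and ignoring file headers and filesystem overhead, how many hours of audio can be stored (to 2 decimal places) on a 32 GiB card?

8.29 hours

Uncompressed byte rate = 192,000 × 3 × 2 = 1,152,000 bytes/s.
Capacity = 32 × 1,073,741,824 = 34,359,738,368 bytes.
34,359,738,368 / 1,152,000 ≈ 29826.16 s → 8.29 hours.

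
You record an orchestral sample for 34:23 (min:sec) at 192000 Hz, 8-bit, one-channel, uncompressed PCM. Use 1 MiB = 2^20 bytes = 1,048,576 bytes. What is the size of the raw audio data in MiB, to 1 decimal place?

Duration = 34:23 (min:sec) = 2,063 s.
Bytes = 192,000 samples/s × 2,063 s × 1 bytes/sample × 1 ch = 396,096,000 bytes.
396,096,000 / 1,048,576 = 377.7 MiB.

377.7 MiB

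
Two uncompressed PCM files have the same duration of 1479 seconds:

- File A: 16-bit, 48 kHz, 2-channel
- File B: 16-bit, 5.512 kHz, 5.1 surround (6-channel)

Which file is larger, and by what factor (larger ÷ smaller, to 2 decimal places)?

File A, by a factor of 2.90

File A: 48,000 × 2 × 2 = 192,000 bytes/s.
File B: 5,512 × 2 × 6 = 66,144 bytes/s.
File A is larger; ratio = 283,968,000 / 97,826,976 = 2.90.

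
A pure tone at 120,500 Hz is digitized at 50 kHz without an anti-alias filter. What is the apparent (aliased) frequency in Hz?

20,500 Hz

Nyquist = 50,000/2 = 25,000 Hz; 120,500 Hz exceeds it.
Alias = |120,500 − 2×50,000| = |120,500 − 100,000| = 20,500 Hz.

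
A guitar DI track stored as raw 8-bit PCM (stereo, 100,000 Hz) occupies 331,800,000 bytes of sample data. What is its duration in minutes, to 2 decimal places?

27.65 minutes

Byte rate = 100,000 × 1 × 2 = 200,000 bytes/s.
Duration = 331,800,000 / 200,000 = 1,659 s.
1,659 s / 60 = 27.65 minutes.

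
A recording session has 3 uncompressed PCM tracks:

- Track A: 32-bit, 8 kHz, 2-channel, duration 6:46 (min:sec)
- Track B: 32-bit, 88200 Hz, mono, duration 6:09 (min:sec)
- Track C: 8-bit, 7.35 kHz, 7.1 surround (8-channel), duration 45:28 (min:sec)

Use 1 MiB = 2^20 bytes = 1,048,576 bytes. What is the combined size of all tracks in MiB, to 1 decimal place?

Track A: 6:46 (min:sec) = 406 s; 8,000 × 406 × 4 × 2 = 25,984,000 bytes.
Track B: 6:09 (min:sec) = 369 s; 88,200 × 369 × 4 × 1 = 130,183,200 bytes.
Track C: 45:28 (min:sec) = 2,728 s; 7,350 × 2,728 × 1 × 8 = 160,406,400 bytes.
Total = 316,573,600 bytes = 301.9 MiB.

301.9 MiB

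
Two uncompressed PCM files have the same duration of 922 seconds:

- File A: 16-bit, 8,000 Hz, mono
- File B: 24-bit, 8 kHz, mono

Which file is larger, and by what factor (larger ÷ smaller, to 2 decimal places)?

File B, by a factor of 1.50

File A: 8,000 × 2 × 1 = 16,000 bytes/s.
File B: 8,000 × 3 × 1 = 24,000 bytes/s.
File B is larger; ratio = 22,128,000 / 14,752,000 = 1.50.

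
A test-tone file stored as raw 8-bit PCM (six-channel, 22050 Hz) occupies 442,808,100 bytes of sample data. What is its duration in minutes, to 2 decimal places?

55.78 minutes

Byte rate = 22,050 × 1 × 6 = 132,300 bytes/s.
Duration = 442,808,100 / 132,300 = 3,347 s.
3,347 s / 60 = 55.78 minutes.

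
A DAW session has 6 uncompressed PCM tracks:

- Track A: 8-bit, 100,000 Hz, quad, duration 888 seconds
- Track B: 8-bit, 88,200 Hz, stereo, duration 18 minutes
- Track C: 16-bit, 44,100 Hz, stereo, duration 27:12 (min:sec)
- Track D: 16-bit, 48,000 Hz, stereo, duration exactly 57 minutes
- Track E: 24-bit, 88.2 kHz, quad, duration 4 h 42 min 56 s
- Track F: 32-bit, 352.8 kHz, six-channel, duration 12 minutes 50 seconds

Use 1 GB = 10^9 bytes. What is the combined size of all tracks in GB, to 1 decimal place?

Track A: 100,000 × 888 × 1 × 4 = 355,200,000 bytes.
Track B: 18 minutes = 1,080 s; 88,200 × 1,080 × 1 × 2 = 190,512,000 bytes.
Track C: 27:12 (min:sec) = 1,632 s; 44,100 × 1,632 × 2 × 2 = 287,884,800 bytes.
Track D: exactly 57 minutes = 3,420 s; 48,000 × 3,420 × 2 × 2 = 656,640,000 bytes.
Track E: 4 h 42 min 56 s = 16,976 s; 88,200 × 16,976 × 3 × 4 = 17,967,398,400 bytes.
Track F: 12 minutes 50 seconds = 770 s; 352,800 × 770 × 4 × 6 = 6,519,744,000 bytes.
Total = 25,977,379,200 bytes = 26.0 GB.

26.0 GB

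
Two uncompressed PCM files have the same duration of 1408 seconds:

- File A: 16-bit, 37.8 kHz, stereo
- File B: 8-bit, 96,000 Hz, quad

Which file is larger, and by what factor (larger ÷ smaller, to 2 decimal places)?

File B, by a factor of 2.54

File A: 37,800 × 2 × 2 = 151,200 bytes/s.
File B: 96,000 × 1 × 4 = 384,000 bytes/s.
File B is larger; ratio = 540,672,000 / 212,889,600 = 2.54.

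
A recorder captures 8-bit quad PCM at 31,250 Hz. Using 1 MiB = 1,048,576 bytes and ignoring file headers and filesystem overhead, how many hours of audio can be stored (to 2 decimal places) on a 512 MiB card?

Uncompressed byte rate = 31,250 × 1 × 4 = 125,000 bytes/s.
Capacity = 512 × 1,048,576 = 536,870,912 bytes.
536,870,912 / 125,000 ≈ 4294.97 s → 1.19 hours.

1.19 hours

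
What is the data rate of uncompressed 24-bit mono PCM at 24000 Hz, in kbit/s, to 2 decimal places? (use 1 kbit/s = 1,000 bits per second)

Bit rate = 24,000 × 24 × 1 = 576,000 bits/s.
= 576.00 kbit/s.

576.00 kbit/s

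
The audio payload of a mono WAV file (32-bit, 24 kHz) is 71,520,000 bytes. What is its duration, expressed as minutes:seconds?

12:25

Byte rate = 24,000 × 4 × 1 = 96,000 bytes/s.
Duration = 71,520,000 / 96,000 = 745 s.
745 s = 12:25.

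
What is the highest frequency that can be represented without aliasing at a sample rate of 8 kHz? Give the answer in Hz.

Nyquist frequency = sample rate / 2 = 8,000 / 2 = 4,000 Hz.

4,000 Hz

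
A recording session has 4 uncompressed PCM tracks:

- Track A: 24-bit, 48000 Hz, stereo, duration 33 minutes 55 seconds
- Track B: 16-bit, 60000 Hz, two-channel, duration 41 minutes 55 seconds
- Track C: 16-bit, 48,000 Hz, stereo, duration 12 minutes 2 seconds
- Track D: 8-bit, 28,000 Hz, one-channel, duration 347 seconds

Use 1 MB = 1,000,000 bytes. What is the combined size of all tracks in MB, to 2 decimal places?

1338.02 MB

Track A: 33 minutes 55 seconds = 2,035 s; 48,000 × 2,035 × 3 × 2 = 586,080,000 bytes.
Track B: 41 minutes 55 seconds = 2,515 s; 60,000 × 2,515 × 2 × 2 = 603,600,000 bytes.
Track C: 12 minutes 2 seconds = 722 s; 48,000 × 722 × 2 × 2 = 138,624,000 bytes.
Track D: 28,000 × 347 × 1 × 1 = 9,716,000 bytes.
Total = 1,338,020,000 bytes = 1338.02 MB.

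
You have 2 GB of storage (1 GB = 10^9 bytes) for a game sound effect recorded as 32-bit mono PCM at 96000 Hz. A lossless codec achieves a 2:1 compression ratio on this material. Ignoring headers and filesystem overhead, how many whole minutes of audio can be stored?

173 minutes

Uncompressed byte rate = 96,000 × 4 × 1 = 384,000 bytes/s.
After 2:1 compression, effective rate ≈ 192000 bytes/s.
Capacity = 2 × 1,000,000,000 = 2,000,000,000 bytes.
2,000,000,000 / effective rate ≈ 10416.67 s → 173 minutes.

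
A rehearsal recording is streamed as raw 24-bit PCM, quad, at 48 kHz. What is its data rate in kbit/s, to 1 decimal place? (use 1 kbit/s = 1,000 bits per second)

4608.0 kbit/s

Bit rate = 48,000 × 24 × 4 = 4,608,000 bits/s.
= 4608.0 kbit/s.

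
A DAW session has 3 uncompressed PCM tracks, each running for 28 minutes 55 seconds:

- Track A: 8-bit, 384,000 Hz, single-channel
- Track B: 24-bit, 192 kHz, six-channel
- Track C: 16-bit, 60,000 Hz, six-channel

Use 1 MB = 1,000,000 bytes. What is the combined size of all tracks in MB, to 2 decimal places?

7911.60 MB

28 minutes 55 seconds = 1,735 s.
Track A: 384,000 × 1,735 × 1 × 1 = 666,240,000 bytes.
Track B: 192,000 × 1,735 × 3 × 6 = 5,996,160,000 bytes.
Track C: 60,000 × 1,735 × 2 × 6 = 1,249,200,000 bytes.
Total = 7,911,600,000 bytes = 7911.60 MB.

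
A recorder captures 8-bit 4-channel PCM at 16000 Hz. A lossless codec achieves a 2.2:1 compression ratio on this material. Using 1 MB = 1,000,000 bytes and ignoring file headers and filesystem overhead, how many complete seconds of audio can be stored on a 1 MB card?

34 seconds

Uncompressed byte rate = 16,000 × 1 × 4 = 64,000 bytes/s.
After 2.2:1 compression, effective rate ≈ 29090.91 bytes/s.
Capacity = 1 × 1,000,000 = 1,000,000 bytes.
1,000,000 / effective rate ≈ 34.38 s → 34 seconds.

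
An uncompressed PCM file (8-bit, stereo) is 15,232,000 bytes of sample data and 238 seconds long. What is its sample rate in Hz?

32,000 Hz

Bytes = sample_rate × seconds × bytes_per_sample × channels.
sample_rate = 15,232,000 / (238 × 1 × 2) = 15,232,000 / 476 = 32,000 Hz.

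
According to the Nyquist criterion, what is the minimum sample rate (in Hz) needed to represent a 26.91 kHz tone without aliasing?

Minimum sample rate = 2 × 26,910 Hz = 53,820 Hz.

53,820 Hz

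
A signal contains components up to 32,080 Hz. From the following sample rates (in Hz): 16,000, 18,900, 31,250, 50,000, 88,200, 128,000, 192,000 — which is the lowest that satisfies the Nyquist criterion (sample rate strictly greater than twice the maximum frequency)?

Need sample rate > 2 × 32,080 = 64,160 Hz.
Lowest listed rate above 64,160 Hz is 88,200 Hz.

88,200 Hz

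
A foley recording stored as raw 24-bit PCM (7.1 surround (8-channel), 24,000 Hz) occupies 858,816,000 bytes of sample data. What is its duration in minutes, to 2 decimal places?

24.85 minutes

Byte rate = 24,000 × 3 × 8 = 576,000 bytes/s.
Duration = 858,816,000 / 576,000 = 1,491 s.
1,491 s / 60 = 24.85 minutes.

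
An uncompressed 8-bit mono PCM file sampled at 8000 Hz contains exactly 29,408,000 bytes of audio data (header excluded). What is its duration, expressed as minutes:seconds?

61:16

Byte rate = 8,000 × 1 × 1 = 8,000 bytes/s.
Duration = 29,408,000 / 8,000 = 3,676 s.
3,676 s = 61:16.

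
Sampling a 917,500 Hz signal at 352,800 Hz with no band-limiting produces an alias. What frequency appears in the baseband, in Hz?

Nyquist = 352,800/2 = 176,400 Hz; 917,500 Hz exceeds it.
Alias = |917,500 − 3×352,800| = |917,500 − 1,058,400| = 140,900 Hz.

140,900 Hz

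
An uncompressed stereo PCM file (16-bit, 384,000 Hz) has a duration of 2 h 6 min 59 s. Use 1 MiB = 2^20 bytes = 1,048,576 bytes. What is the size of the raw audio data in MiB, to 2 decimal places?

Duration = 2 h 6 min 59 s = 7,619 s.
Bytes = 384,000 samples/s × 7,619 s × 2 bytes/sample × 2 ch = 11,702,784,000 bytes.
11,702,784,000 / 1,048,576 = 11160.64 MiB.

11160.64 MiB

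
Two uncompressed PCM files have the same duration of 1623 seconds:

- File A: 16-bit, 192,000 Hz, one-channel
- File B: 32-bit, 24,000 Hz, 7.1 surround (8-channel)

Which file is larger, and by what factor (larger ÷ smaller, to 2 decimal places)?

File B, by a factor of 2.00

File A: 192,000 × 2 × 1 = 384,000 bytes/s.
File B: 24,000 × 4 × 8 = 768,000 bytes/s.
File B is larger; ratio = 1,246,464,000 / 623,232,000 = 2.00.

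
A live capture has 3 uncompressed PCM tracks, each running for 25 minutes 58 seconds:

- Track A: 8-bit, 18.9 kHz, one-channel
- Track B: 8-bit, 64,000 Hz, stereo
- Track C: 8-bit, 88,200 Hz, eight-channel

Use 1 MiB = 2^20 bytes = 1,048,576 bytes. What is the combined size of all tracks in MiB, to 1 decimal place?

1266.7 MiB

25 minutes 58 seconds = 1,558 s.
Track A: 18,900 × 1,558 × 1 × 1 = 29,446,200 bytes.
Track B: 64,000 × 1,558 × 1 × 2 = 199,424,000 bytes.
Track C: 88,200 × 1,558 × 1 × 8 = 1,099,324,800 bytes.
Total = 1,328,195,000 bytes = 1266.7 MiB.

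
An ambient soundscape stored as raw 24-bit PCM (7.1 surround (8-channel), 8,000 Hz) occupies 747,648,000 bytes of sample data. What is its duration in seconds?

Byte rate = 8,000 × 3 × 8 = 192,000 bytes/s.
Duration = 747,648,000 / 192,000 = 3,894 s.

3,894 seconds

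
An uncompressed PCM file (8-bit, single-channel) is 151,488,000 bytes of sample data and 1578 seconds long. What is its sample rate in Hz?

Bytes = sample_rate × seconds × bytes_per_sample × channels.
sample_rate = 151,488,000 / (1,578 × 1 × 1) = 151,488,000 / 1,578 = 96,000 Hz.

96,000 Hz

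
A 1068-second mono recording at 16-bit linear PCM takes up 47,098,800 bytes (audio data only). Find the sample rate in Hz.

Bytes = sample_rate × seconds × bytes_per_sample × channels.
sample_rate = 47,098,800 / (1,068 × 2 × 1) = 47,098,800 / 2,136 = 22,050 Hz.

22,050 Hz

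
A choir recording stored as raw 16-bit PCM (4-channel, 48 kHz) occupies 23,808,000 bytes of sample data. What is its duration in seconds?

Byte rate = 48,000 × 2 × 4 = 384,000 bytes/s.
Duration = 23,808,000 / 384,000 = 62 s.

62 seconds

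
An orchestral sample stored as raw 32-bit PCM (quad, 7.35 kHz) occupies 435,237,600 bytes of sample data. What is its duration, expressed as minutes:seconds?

61:41

Byte rate = 7,350 × 4 × 4 = 117,600 bytes/s.
Duration = 435,237,600 / 117,600 = 3,701 s.
3,701 s = 61:41.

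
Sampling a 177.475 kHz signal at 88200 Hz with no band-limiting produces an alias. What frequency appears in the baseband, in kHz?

Nyquist = 88,200/2 = 44,100 Hz; 177,475 Hz exceeds it.
Alias = |177,475 − 2×88,200| = |177,475 − 176,400| = 1,075 Hz = 1.075 kHz.

1.075 kHz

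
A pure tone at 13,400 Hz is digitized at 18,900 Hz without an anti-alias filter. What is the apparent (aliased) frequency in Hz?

5,500 Hz

Nyquist = 18,900/2 = 9,450 Hz; 13,400 Hz exceeds it.
Alias = |13,400 − 1×18,900| = |13,400 − 18,900| = 5,500 Hz.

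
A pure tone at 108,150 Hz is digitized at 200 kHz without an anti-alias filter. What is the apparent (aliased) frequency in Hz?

91,850 Hz

Nyquist = 200,000/2 = 100,000 Hz; 108,150 Hz exceeds it.
Alias = |108,150 − 1×200,000| = |108,150 − 200,000| = 91,850 Hz.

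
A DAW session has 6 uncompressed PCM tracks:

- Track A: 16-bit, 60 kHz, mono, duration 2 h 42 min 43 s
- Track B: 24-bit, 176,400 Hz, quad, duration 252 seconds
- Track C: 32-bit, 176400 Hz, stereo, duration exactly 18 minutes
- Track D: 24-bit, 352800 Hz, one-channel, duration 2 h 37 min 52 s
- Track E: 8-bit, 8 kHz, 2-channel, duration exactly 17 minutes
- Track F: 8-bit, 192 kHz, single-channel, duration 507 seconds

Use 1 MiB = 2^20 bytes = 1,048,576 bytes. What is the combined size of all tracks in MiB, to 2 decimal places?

12748.64 MiB

Track A: 2 h 42 min 43 s = 9,763 s; 60,000 × 9,763 × 2 × 1 = 1,171,560,000 bytes.
Track B: 176,400 × 252 × 3 × 4 = 533,433,600 bytes.
Track C: exactly 18 minutes = 1,080 s; 176,400 × 1,080 × 4 × 2 = 1,524,096,000 bytes.
Track D: 2 h 37 min 52 s = 9,472 s; 352,800 × 9,472 × 3 × 1 = 10,025,164,800 bytes.
Track E: exactly 17 minutes = 1,020 s; 8,000 × 1,020 × 1 × 2 = 16,320,000 bytes.
Track F: 192,000 × 507 × 1 × 1 = 97,344,000 bytes.
Total = 13,367,918,400 bytes = 12748.64 MiB.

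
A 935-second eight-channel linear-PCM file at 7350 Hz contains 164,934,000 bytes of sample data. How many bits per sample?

Bytes per sample = 164,934,000 / (7,350 × 935 × 8) = 164,934,000 / 54,978,000 = 3.
Bit depth = 3 × 8 = 24 bits.

24 bits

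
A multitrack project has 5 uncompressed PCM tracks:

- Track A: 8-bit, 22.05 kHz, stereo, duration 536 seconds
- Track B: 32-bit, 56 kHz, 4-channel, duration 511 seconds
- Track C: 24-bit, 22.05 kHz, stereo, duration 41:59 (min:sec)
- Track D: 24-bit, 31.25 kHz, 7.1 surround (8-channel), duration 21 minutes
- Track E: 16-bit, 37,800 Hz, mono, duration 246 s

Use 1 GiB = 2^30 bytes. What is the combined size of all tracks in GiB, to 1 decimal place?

Track A: 22,050 × 536 × 1 × 2 = 23,637,600 bytes.
Track B: 56,000 × 511 × 4 × 4 = 457,856,000 bytes.
Track C: 41:59 (min:sec) = 2,519 s; 22,050 × 2,519 × 3 × 2 = 333,263,700 bytes.
Track D: 21 minutes = 1,260 s; 31,250 × 1,260 × 3 × 8 = 945,000,000 bytes.
Track E: 37,800 × 246 × 2 × 1 = 18,597,600 bytes.
Total = 1,778,354,900 bytes = 1.7 GiB.

1.7 GiB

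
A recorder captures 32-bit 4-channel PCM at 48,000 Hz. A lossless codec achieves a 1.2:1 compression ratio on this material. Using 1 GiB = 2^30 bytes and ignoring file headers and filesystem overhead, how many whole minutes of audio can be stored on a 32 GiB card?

Uncompressed byte rate = 48,000 × 4 × 4 = 768,000 bytes/s.
After 1.2:1 compression, effective rate ≈ 640000 bytes/s.
Capacity = 32 × 1,073,741,824 = 34,359,738,368 bytes.
34,359,738,368 / effective rate ≈ 53687.09 s → 894 minutes.

894 minutes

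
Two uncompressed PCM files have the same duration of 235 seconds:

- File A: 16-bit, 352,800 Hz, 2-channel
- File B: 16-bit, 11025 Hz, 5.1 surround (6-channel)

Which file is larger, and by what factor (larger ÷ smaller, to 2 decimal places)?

File A, by a factor of 10.67

File A: 352,800 × 2 × 2 = 1,411,200 bytes/s.
File B: 11,025 × 2 × 6 = 132,300 bytes/s.
File A is larger; ratio = 331,632,000 / 31,090,500 = 10.67.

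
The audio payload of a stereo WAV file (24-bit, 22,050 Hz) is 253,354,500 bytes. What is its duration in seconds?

1,915 seconds

Byte rate = 22,050 × 3 × 2 = 132,300 bytes/s.
Duration = 253,354,500 / 132,300 = 1,915 s.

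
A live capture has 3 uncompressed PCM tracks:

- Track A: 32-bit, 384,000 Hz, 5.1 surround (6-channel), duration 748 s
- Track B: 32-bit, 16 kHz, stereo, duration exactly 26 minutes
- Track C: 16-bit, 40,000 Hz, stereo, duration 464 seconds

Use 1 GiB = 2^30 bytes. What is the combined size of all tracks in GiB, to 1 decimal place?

Track A: 384,000 × 748 × 4 × 6 = 6,893,568,000 bytes.
Track B: exactly 26 minutes = 1,560 s; 16,000 × 1,560 × 4 × 2 = 199,680,000 bytes.
Track C: 40,000 × 464 × 2 × 2 = 74,240,000 bytes.
Total = 7,167,488,000 bytes = 6.7 GiB.

6.7 GiB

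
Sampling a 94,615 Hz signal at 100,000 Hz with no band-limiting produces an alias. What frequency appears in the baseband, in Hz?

5,385 Hz

Nyquist = 100,000/2 = 50,000 Hz; 94,615 Hz exceeds it.
Alias = |94,615 − 1×100,000| = |94,615 − 100,000| = 5,385 Hz.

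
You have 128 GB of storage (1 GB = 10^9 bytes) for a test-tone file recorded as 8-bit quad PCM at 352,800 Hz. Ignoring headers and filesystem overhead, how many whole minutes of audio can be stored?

1,511 minutes

Uncompressed byte rate = 352,800 × 1 × 4 = 1,411,200 bytes/s.
Capacity = 128 × 1,000,000,000 = 128,000,000,000 bytes.
128,000,000,000 / 1,411,200 ≈ 90702.95 s → 1,511 minutes.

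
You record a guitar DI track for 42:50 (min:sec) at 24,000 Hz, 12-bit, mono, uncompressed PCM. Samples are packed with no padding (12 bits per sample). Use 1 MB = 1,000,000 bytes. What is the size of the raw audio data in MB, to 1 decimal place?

92.5 MB

Duration = 42:50 (min:sec) = 2,570 s.
Bits = 24,000 × 2,570 × 12 × 1 = 740,160,000 bits = 92,520,000 bytes.
92,520,000 / 1,000,000 = 92.5 MB.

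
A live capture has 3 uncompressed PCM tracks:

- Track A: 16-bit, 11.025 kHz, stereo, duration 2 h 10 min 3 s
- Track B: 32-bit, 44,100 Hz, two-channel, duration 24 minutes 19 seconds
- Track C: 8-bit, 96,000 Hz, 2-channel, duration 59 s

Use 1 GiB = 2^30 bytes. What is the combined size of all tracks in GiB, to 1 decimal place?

Track A: 2 h 10 min 3 s = 7,803 s; 11,025 × 7,803 × 2 × 2 = 344,112,300 bytes.
Track B: 24 minutes 19 seconds = 1,459 s; 44,100 × 1,459 × 4 × 2 = 514,735,200 bytes.
Track C: 96,000 × 59 × 1 × 2 = 11,328,000 bytes.
Total = 870,175,500 bytes = 0.8 GiB.

0.8 GiB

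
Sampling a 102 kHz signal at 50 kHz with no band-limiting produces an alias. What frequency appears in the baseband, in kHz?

2 kHz

Nyquist = 50,000/2 = 25,000 Hz; 102,000 Hz exceeds it.
Alias = |102,000 − 2×50,000| = |102,000 − 100,000| = 2,000 Hz = 2 kHz.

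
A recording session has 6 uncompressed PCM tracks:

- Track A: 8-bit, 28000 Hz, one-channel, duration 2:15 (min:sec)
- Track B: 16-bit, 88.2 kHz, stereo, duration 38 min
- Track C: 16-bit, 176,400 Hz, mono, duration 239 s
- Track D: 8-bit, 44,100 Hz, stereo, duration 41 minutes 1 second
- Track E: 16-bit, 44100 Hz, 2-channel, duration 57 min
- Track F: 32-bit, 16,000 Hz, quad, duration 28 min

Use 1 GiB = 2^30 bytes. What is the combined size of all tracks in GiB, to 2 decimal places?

2.00 GiB

Track A: 2:15 (min:sec) = 135 s; 28,000 × 135 × 1 × 1 = 3,780,000 bytes.
Track B: 38 min = 2,280 s; 88,200 × 2,280 × 2 × 2 = 804,384,000 bytes.
Track C: 176,400 × 239 × 2 × 1 = 84,319,200 bytes.
Track D: 41 minutes 1 second = 2,461 s; 44,100 × 2,461 × 1 × 2 = 217,060,200 bytes.
Track E: 57 min = 3,420 s; 44,100 × 3,420 × 2 × 2 = 603,288,000 bytes.
Track F: 28 min = 1,680 s; 16,000 × 1,680 × 4 × 4 = 430,080,000 bytes.
Total = 2,142,911,400 bytes = 2.00 GiB.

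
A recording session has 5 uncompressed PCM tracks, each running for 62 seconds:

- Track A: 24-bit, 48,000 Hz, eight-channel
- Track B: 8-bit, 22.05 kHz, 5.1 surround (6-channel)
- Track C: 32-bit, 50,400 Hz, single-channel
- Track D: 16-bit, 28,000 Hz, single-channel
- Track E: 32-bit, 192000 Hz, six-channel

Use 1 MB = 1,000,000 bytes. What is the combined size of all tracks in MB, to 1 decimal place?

381.3 MB

Track A: 48,000 × 62 × 3 × 8 = 71,424,000 bytes.
Track B: 22,050 × 62 × 1 × 6 = 8,202,600 bytes.
Track C: 50,400 × 62 × 4 × 1 = 12,499,200 bytes.
Track D: 28,000 × 62 × 2 × 1 = 3,472,000 bytes.
Track E: 192,000 × 62 × 4 × 6 = 285,696,000 bytes.
Total = 381,293,800 bytes = 381.3 MB.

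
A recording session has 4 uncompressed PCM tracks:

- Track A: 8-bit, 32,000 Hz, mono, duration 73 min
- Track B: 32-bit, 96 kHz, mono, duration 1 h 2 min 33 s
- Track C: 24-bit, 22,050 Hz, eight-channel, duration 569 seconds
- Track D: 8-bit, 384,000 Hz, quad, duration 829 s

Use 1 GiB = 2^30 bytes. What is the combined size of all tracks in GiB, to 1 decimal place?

2.9 GiB

Track A: 73 min = 4,380 s; 32,000 × 4,380 × 1 × 1 = 140,160,000 bytes.
Track B: 1 h 2 min 33 s = 3,753 s; 96,000 × 3,753 × 4 × 1 = 1,441,152,000 bytes.
Track C: 22,050 × 569 × 3 × 8 = 301,114,800 bytes.
Track D: 384,000 × 829 × 1 × 4 = 1,273,344,000 bytes.
Total = 3,155,770,800 bytes = 2.9 GiB.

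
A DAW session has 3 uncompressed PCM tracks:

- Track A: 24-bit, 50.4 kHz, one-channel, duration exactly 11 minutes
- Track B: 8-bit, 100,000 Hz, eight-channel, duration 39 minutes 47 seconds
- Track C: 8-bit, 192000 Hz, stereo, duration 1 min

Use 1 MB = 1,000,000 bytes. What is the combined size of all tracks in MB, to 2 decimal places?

2032.43 MB

Track A: exactly 11 minutes = 660 s; 50,400 × 660 × 3 × 1 = 99,792,000 bytes.
Track B: 39 minutes 47 seconds = 2,387 s; 100,000 × 2,387 × 1 × 8 = 1,909,600,000 bytes.
Track C: 1 min = 60 s; 192,000 × 60 × 1 × 2 = 23,040,000 bytes.
Total = 2,032,432,000 bytes = 2032.43 MB.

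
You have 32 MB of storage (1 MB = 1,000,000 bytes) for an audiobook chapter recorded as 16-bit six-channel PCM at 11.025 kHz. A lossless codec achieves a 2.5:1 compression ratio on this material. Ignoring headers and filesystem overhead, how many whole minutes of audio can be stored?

10 minutes

Uncompressed byte rate = 11,025 × 2 × 6 = 132,300 bytes/s.
After 2.5:1 compression, effective rate ≈ 52920 bytes/s.
Capacity = 32 × 1,000,000 = 32,000,000 bytes.
32,000,000 / effective rate ≈ 604.69 s → 10 minutes.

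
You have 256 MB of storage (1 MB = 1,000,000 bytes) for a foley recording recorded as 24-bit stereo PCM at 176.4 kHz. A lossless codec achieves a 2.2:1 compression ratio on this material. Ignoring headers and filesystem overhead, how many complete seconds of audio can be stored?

532 seconds

Uncompressed byte rate = 176,400 × 3 × 2 = 1,058,400 bytes/s.
After 2.2:1 compression, effective rate ≈ 481090.91 bytes/s.
Capacity = 256 × 1,000,000 = 256,000,000 bytes.
256,000,000 / effective rate ≈ 532.12 s → 532 seconds.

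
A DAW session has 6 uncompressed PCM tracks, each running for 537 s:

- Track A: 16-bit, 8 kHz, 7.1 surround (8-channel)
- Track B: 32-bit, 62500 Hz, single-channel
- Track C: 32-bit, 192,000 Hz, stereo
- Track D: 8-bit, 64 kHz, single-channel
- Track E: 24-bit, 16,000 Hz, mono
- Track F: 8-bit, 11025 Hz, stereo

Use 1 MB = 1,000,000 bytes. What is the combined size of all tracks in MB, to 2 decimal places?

1099.80 MB

Track A: 8,000 × 537 × 2 × 8 = 68,736,000 bytes.
Track B: 62,500 × 537 × 4 × 1 = 134,250,000 bytes.
Track C: 192,000 × 537 × 4 × 2 = 824,832,000 bytes.
Track D: 64,000 × 537 × 1 × 1 = 34,368,000 bytes.
Track E: 16,000 × 537 × 3 × 1 = 25,776,000 bytes.
Track F: 11,025 × 537 × 1 × 2 = 11,840,850 bytes.
Total = 1,099,802,850 bytes = 1099.80 MB.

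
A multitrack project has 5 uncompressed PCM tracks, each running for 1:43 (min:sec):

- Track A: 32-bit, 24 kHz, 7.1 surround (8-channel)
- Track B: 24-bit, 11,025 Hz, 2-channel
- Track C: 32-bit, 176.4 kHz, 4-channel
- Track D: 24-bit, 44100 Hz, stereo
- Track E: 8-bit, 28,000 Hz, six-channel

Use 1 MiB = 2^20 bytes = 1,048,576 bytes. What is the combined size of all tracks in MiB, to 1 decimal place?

401.7 MiB

1:43 (min:sec) = 103 s.
Track A: 24,000 × 103 × 4 × 8 = 79,104,000 bytes.
Track B: 11,025 × 103 × 3 × 2 = 6,813,450 bytes.
Track C: 176,400 × 103 × 4 × 4 = 290,707,200 bytes.
Track D: 44,100 × 103 × 3 × 2 = 27,253,800 bytes.
Track E: 28,000 × 103 × 1 × 6 = 17,304,000 bytes.
Total = 421,182,450 bytes = 401.7 MiB.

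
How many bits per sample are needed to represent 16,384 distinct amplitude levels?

log2(16,384) = 14.

14 bits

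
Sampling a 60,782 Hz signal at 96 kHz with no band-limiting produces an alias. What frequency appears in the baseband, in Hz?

Nyquist = 96,000/2 = 48,000 Hz; 60,782 Hz exceeds it.
Alias = |60,782 − 1×96,000| = |60,782 − 96,000| = 35,218 Hz.

35,218 Hz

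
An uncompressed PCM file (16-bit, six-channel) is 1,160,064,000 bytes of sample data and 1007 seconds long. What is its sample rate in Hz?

Bytes = sample_rate × seconds × bytes_per_sample × channels.
sample_rate = 1,160,064,000 / (1,007 × 2 × 6) = 1,160,064,000 / 12,084 = 96,000 Hz.

96,000 Hz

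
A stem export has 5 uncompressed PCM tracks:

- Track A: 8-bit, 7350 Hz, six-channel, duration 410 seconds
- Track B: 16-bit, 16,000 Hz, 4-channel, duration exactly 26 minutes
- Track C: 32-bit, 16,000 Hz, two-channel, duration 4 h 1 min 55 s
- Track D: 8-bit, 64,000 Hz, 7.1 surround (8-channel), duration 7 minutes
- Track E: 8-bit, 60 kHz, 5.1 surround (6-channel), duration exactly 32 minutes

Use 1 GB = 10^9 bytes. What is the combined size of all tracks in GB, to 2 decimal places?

2.98 GB

Track A: 7,350 × 410 × 1 × 6 = 18,081,000 bytes.
Track B: exactly 26 minutes = 1,560 s; 16,000 × 1,560 × 2 × 4 = 199,680,000 bytes.
Track C: 4 h 1 min 55 s = 14,515 s; 16,000 × 14,515 × 4 × 2 = 1,857,920,000 bytes.
Track D: 7 minutes = 420 s; 64,000 × 420 × 1 × 8 = 215,040,000 bytes.
Track E: exactly 32 minutes = 1,920 s; 60,000 × 1,920 × 1 × 6 = 691,200,000 bytes.
Total = 2,981,921,000 bytes = 2.98 GB.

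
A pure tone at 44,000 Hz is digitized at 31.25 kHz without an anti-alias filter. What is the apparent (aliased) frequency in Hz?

Nyquist = 31,250/2 = 15,625 Hz; 44,000 Hz exceeds it.
Alias = |44,000 − 1×31,250| = |44,000 − 31,250| = 12,750 Hz.

12,750 Hz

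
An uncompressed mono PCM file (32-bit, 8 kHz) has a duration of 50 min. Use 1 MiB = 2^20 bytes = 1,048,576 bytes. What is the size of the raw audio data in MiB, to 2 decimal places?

91.55 MiB

Duration = 50 min = 3,000 s.
Bytes = 8,000 samples/s × 3,000 s × 4 bytes/sample × 1 ch = 96,000,000 bytes.
96,000,000 / 1,048,576 = 91.55 MiB.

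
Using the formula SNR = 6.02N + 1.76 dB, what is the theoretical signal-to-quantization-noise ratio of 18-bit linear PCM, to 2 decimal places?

110.12 dB

6.02 × 18 + 1.76 = 110.12 dB.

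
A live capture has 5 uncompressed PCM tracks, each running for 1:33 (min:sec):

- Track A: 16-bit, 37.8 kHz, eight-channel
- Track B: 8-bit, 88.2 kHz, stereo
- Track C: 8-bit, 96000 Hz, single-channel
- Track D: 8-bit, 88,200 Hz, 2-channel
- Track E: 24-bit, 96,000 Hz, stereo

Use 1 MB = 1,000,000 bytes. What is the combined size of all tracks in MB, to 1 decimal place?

1:33 (min:sec) = 93 s.
Track A: 37,800 × 93 × 2 × 8 = 56,246,400 bytes.
Track B: 88,200 × 93 × 1 × 2 = 16,405,200 bytes.
Track C: 96,000 × 93 × 1 × 1 = 8,928,000 bytes.
Track D: 88,200 × 93 × 1 × 2 = 16,405,200 bytes.
Track E: 96,000 × 93 × 3 × 2 = 53,568,000 bytes.
Total = 151,552,800 bytes = 151.6 MB.

151.6 MB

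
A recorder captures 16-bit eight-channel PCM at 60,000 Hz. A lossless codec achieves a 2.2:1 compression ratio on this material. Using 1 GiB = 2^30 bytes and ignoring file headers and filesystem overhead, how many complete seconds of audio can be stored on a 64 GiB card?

Uncompressed byte rate = 60,000 × 2 × 8 = 960,000 bytes/s.
After 2.2:1 compression, effective rate ≈ 436363.64 bytes/s.
Capacity = 64 × 1,073,741,824 = 68,719,476,736 bytes.
68,719,476,736 / effective rate ≈ 157482.13 s → 157,482 seconds.

157,482 seconds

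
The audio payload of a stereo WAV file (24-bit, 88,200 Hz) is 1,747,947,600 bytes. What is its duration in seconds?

3,303 seconds

Byte rate = 88,200 × 3 × 2 = 529,200 bytes/s.
Duration = 1,747,947,600 / 529,200 = 3,303 s.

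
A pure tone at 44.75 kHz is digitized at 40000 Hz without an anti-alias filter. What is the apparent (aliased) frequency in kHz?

4.75 kHz

Nyquist = 40,000/2 = 20,000 Hz; 44,750 Hz exceeds it.
Alias = |44,750 − 1×40,000| = |44,750 − 40,000| = 4,750 Hz = 4.75 kHz.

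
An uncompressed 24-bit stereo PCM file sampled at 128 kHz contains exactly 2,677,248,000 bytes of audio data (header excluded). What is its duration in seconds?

Byte rate = 128,000 × 3 × 2 = 768,000 bytes/s.
Duration = 2,677,248,000 / 768,000 = 3,486 s.

3,486 seconds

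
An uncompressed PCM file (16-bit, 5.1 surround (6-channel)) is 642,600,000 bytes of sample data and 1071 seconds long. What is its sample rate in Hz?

Bytes = sample_rate × seconds × bytes_per_sample × channels.
sample_rate = 642,600,000 / (1,071 × 2 × 6) = 642,600,000 / 12,852 = 50,000 Hz.

50,000 Hz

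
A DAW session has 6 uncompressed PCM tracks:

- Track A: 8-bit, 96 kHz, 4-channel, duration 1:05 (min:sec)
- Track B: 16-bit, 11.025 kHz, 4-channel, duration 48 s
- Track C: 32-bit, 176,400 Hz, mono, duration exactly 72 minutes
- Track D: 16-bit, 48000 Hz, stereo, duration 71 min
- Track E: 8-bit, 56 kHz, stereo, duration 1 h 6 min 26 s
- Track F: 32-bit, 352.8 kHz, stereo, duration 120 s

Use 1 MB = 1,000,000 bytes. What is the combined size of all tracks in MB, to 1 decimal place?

Track A: 1:05 (min:sec) = 65 s; 96,000 × 65 × 1 × 4 = 24,960,000 bytes.
Track B: 11,025 × 48 × 2 × 4 = 4,233,600 bytes.
Track C: exactly 72 minutes = 4,320 s; 176,400 × 4,320 × 4 × 1 = 3,048,192,000 bytes.
Track D: 71 min = 4,260 s; 48,000 × 4,260 × 2 × 2 = 817,920,000 bytes.
Track E: 1 h 6 min 26 s = 3,986 s; 56,000 × 3,986 × 1 × 2 = 446,432,000 bytes.
Track F: 352,800 × 120 × 4 × 2 = 338,688,000 bytes.
Total = 4,680,425,600 bytes = 4680.4 MB.

4680.4 MB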